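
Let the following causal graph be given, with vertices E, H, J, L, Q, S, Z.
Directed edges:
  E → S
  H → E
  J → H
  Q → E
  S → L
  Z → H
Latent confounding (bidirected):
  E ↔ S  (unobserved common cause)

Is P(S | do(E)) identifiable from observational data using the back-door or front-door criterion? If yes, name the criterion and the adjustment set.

desc(E)\{E}={L,S}; candidates ⊆ {H,J,Q,Z}.
E↔S: latent back-door arc(s) into E.
size 0: {}; under {} E still reaches {H,J,L,Q,S,Z} ∋ S.
size 1: {H}, {J}, {Q} …(+1); under {H} E still reaches {L,Q,S} ∋ S.
size 2: {H,J}, {H,Q}, {H,Z} …(+3); under {H,J} E still reaches {L,Q,S} ∋ S.
E↔S cannot be blocked by any observed set — no back-door set.
No mediator lies on a directed E→…→S path.
Neither criterion identifies P(S|do(E)) in this graph.

P(S|do(E)): not identifiable (no BD/FD set).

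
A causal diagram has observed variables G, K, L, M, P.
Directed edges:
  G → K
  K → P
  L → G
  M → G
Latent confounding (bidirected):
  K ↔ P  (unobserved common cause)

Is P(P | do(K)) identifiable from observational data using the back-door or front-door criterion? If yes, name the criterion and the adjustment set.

desc(K)\{K}={P}; candidates ⊆ {G,L,M}.
K↔P: latent back-door arc(s) into K.
size 0: {}; under {} K still reaches {G,L,M,P} ∋ P.
size 1: {G}, {L}, {M}; under {G} K still reaches {P} ∋ P.
size 2: {G,L}, {G,M}, {L,M}; under {G,L} K still reaches {P} ∋ P.
K↔P cannot be blocked by any observed set — no back-door set.
No mediator lies on a directed K→…→P path.
Neither criterion identifies P(P|do(K)) in this graph.

P(P|do(K)): not identifiable (no BD/FD set).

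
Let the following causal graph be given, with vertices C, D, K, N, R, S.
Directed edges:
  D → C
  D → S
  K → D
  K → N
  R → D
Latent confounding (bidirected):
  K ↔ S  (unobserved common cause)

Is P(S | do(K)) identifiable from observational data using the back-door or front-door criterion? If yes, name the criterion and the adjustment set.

desc(K)\{K}={C,D,N,S}; candidates ⊆ {R}.
K↔S: latent back-door arc(s) into K.
size 0: {}; under {} K still reaches {S} ∋ S.
size 1: {R}; under {R} K still reaches {S} ∋ S.
K↔S cannot be blocked by any observed set — no back-door set.
{D}: (i) intercepts every directed K→S path; (ii) no back-door K→{D}; (iii) {K} blocks every back-door {D}→S. Front-door holds.
P(S|do(K)) = Σ_{D} P(D|K) Σ_{K'} P(S|D,K')P(K').

P(S|do(K)): frontdoor, adjust for {D}.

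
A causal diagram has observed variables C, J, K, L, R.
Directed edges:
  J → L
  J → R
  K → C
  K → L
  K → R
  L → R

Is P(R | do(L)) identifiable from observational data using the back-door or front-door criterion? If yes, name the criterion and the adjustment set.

P(R|do(L)): backdoor, adjust for {J, K}.

desc(L)\{L}={R}; candidates ⊆ {C,J,K}.
size 0: {}; under {} L still reaches {C,J,K,R} ∋ R.
size 1: {C}, {J}, {K}; under {C} L still reaches {J,K,R} ∋ R.
{J,K}: L⊥R given {J,K} in G with L→· removed — back-door holds.
P(R|do(L)) = Σ_{J,K} P(R|L,J,K)·P(J,K).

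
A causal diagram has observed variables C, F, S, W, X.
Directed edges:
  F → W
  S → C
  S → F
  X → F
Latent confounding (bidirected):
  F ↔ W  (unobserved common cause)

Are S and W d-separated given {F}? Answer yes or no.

No — S and W are d-connected given {F}.

Bayes-Ball from S | {F} reaches {C,W,X}.
W ∈ reach(S|{F}) ⇒ S ⊥̸ W | {F}.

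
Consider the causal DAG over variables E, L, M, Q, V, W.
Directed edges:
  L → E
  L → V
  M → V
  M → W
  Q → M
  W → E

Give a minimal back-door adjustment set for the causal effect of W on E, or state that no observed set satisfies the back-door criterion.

W→E: minimal back-door set ∅.

desc(W)\{W}={E}; candidates ⊆ {L,M,Q,V}.
∅: W⊥E given ∅ in G with W→· removed — back-door holds.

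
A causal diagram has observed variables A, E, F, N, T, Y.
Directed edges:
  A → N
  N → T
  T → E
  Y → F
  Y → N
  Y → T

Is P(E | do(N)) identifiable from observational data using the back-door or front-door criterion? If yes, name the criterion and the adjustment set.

desc(N)\{N}={E,T}; candidates ⊆ {A,F,Y}.
size 0: {}; under {} N still reaches {A,E,F,T,Y} ∋ E.
{Y}: N⊥E given {Y} in G with N→· removed — back-door holds.
P(E|do(N)) = Σ_{Y} P(E|N,Y)·P(Y).

P(E|do(N)): backdoor, adjust for {Y}.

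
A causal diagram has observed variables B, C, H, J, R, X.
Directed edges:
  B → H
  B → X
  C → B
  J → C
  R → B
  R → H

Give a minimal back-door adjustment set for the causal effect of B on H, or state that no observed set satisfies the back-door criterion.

desc(B)\{B}={H,X}; candidates ⊆ {C,J,R}.
size 0: {}; under {} B still reaches {C,H,J,R} ∋ H.
{R}: B⊥H given {R} in G with B→· removed — back-door holds.

B→H: minimal back-door set {R}.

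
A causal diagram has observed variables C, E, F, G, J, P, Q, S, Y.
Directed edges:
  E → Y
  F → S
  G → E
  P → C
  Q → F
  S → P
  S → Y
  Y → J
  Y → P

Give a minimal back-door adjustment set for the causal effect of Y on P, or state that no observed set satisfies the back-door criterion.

desc(Y)\{Y}={C,J,P}; candidates ⊆ {E,F,G,Q,S}.
size 0: {}; under {} Y still reaches {C,E,F,G,P,Q,S} ∋ P.
{S}: Y⊥P given {S} in G with Y→· removed — back-door holds.

Y→P: minimal back-door set {S}.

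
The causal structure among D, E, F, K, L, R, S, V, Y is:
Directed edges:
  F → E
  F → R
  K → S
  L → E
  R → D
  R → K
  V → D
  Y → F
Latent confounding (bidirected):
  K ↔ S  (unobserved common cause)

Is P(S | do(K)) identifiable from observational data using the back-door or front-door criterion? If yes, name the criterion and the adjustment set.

P(S|do(K)): not identifiable (no BD/FD set).

desc(K)\{K}={S}; candidates ⊆ {D,E,F,L,R,V,Y}.
K↔S: latent back-door arc(s) into K.
size 0: {}; under {} K still reaches {D,E,F,R,S,Y} ∋ S.
size 1: {D}, {E}, {F} …(+4); under {D} K still reaches {E,F,R,S,V,Y} ∋ S.
size 2: {D,E}, {D,F}, {D,L} …(+18); under {D,E} K still reaches {F,L,R,S,V,Y} ∋ S.
K↔S cannot be blocked by any observed set — no back-door set.
No mediator lies on a directed K→…→S path.
Neither criterion identifies P(S|do(K)) in this graph.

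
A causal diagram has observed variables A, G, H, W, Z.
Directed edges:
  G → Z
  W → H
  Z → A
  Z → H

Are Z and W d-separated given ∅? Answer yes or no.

Yes — Z ⊥ W | ∅.

Bayes-Ball from Z | ∅ reaches {A,G,H}.
W ∉ reach(Z|∅) ⇒ Z ⊥ W | ∅.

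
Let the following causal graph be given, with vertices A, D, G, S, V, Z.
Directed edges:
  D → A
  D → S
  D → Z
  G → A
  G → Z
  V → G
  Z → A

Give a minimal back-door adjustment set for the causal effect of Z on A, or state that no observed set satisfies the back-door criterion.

Z→A: minimal back-door set {D, G}.

desc(Z)\{Z}={A}; candidates ⊆ {D,G,S,V}.
size 0: {}; under {} Z still reaches {A,D,G,S,V} ∋ A.
size 1: {D}, {G}, {S} …(+1); under {D} Z still reaches {A,G,V} ∋ A.
{D,G}: Z⊥A given {D,G} in G with Z→· removed — back-door holds.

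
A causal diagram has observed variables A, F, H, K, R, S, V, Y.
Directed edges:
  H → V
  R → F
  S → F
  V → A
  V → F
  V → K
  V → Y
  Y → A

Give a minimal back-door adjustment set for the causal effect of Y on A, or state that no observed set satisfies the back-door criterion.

Y→A: minimal back-door set {V}.

desc(Y)\{Y}={A}; candidates ⊆ {F,H,K,R,S,V}.
size 0: {}; under {} Y still reaches {A,F,H,K,V} ∋ A.
{V}: Y⊥A given {V} in G with Y→· removed — back-door holds.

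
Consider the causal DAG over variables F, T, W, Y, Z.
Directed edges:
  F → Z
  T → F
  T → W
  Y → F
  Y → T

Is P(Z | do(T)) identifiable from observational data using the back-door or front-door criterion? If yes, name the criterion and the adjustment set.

desc(T)\{T}={F,W,Z}; candidates ⊆ {Y}.
size 0: {}; under {} T still reaches {F,Y,Z} ∋ Z.
{Y}: T⊥Z given {Y} in G with T→· removed — back-door holds.
P(Z|do(T)) = Σ_{Y} P(Z|T,Y)·P(Y).

P(Z|do(T)): backdoor, adjust for {Y}.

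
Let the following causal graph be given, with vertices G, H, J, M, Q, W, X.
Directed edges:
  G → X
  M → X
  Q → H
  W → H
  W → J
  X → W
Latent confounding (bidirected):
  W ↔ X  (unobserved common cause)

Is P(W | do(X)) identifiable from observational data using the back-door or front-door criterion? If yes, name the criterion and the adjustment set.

desc(X)\{X}={H,J,W}; candidates ⊆ {G,M,Q}.
X↔W: latent back-door arc(s) into X.
size 0: {}; under {} X still reaches {G,H,J,M,W} ∋ W.
size 1: {G}, {M}, {Q}; under {G} X still reaches {H,J,M,W} ∋ W.
size 2: {G,M}, {G,Q}, {M,Q}; under {G,M} X still reaches {H,J,W} ∋ W.
X↔W cannot be blocked by any observed set — no back-door set.
No mediator lies on a directed X→…→W path.
Neither criterion identifies P(W|do(X)) in this graph.

P(W|do(X)): not identifiable (no BD/FD set).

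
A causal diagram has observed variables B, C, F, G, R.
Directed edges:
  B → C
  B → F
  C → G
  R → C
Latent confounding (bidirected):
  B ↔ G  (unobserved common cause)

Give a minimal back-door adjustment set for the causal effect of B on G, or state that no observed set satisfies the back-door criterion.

B→G: no observed back-door set.

desc(B)\{B}={C,F,G}; candidates ⊆ {R}.
B↔G: latent back-door arc(s) into B.
size 0: {}; under {} B still reaches {G} ∋ G.
size 1: {R}; under {R} B still reaches {G} ∋ G.
B↔G cannot be blocked by any observed set — no back-door set.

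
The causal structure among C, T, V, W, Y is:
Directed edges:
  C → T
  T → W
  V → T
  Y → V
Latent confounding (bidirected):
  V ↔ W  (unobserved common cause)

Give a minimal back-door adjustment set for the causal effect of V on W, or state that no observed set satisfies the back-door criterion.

V→W: no observed back-door set.

desc(V)\{V}={T,W}; candidates ⊆ {C,Y}.
V↔W: latent back-door arc(s) into V.
size 0: {}; under {} V still reaches {W,Y} ∋ W.
size 1: {C}, {Y}; under {C} V still reaches {W,Y} ∋ W.
size 2: {C,Y}; under {C,Y} V still reaches {W} ∋ W.
V↔W cannot be blocked by any observed set — no back-door set.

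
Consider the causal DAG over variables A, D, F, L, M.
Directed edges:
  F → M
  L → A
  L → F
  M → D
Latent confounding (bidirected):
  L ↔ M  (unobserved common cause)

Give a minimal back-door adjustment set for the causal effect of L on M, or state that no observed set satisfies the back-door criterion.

L→M: no observed back-door set.

desc(L)\{L}={A,D,F,M}; candidates ⊆ {—}.
L↔M: latent back-door arc(s) into L.
size 0: {}; under {} L still reaches {D,M} ∋ M.
L↔M cannot be blocked by any observed set — no back-door set.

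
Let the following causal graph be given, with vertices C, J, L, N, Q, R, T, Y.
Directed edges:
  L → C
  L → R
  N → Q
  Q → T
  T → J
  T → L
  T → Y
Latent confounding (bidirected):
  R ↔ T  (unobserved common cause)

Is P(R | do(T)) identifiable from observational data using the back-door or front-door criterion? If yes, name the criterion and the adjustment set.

P(R|do(T)): frontdoor, adjust for {L}.

desc(T)\{T}={C,J,L,R,Y}; candidates ⊆ {N,Q}.
T↔R: latent back-door arc(s) into T.
size 0: {}; under {} T still reaches {N,Q,R} ∋ R.
size 1: {N}, {Q}; under {N} T still reaches {Q,R} ∋ R.
size 2: {N,Q}; under {N,Q} T still reaches {R} ∋ R.
T↔R cannot be blocked by any observed set — no back-door set.
{L}: (i) intercepts every directed T→R path; (ii) no back-door T→{L}; (iii) {T} blocks every back-door {L}→R. Front-door holds.
P(R|do(T)) = Σ_{L} P(L|T) Σ_{T'} P(R|L,T')P(T').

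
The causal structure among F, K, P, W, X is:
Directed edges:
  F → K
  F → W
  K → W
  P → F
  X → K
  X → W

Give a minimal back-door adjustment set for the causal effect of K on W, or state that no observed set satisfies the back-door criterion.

desc(K)\{K}={W}; candidates ⊆ {F,P,X}.
size 0: {}; under {} K still reaches {F,P,W,X} ∋ W.
size 1: {F}, {P}, {X}; under {F} K still reaches {W,X} ∋ W.
{F,X}: K⊥W given {F,X} in G with K→· removed — back-door holds.

K→W: minimal back-door set {F, X}.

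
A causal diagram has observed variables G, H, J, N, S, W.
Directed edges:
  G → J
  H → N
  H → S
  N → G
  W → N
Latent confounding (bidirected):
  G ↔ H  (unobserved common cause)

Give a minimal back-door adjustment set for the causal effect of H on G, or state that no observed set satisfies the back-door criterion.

desc(H)\{H}={G,J,N,S}; candidates ⊆ {W}.
H↔G: latent back-door arc(s) into H.
size 0: {}; under {} H still reaches {G,J} ∋ G.
size 1: {W}; under {W} H still reaches {G,J} ∋ G.
H↔G cannot be blocked by any observed set — no back-door set.

H→G: no observed back-door set.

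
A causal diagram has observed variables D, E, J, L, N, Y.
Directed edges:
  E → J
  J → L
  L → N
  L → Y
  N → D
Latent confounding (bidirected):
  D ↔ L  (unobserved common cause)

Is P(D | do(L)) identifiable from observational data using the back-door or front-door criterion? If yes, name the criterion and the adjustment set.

P(D|do(L)): frontdoor, adjust for {N}.

desc(L)\{L}={D,N,Y}; candidates ⊆ {E,J}.
L↔D: latent back-door arc(s) into L.
size 0: {}; under {} L still reaches {D,E,J} ∋ D.
size 1: {E}, {J}; under {E} L still reaches {D,J} ∋ D.
size 2: {E,J}; under {E,J} L still reaches {D} ∋ D.
L↔D cannot be blocked by any observed set — no back-door set.
{N}: (i) intercepts every directed L→D path; (ii) no back-door L→{N}; (iii) {L} blocks every back-door {N}→D. Front-door holds.
P(D|do(L)) = Σ_{N} P(N|L) Σ_{L'} P(D|N,L')P(L').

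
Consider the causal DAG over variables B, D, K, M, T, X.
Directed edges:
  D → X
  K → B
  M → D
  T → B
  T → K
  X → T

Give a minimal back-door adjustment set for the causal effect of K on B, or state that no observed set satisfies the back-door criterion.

K→B: minimal back-door set {T}.

desc(K)\{K}={B}; candidates ⊆ {D,M,T,X}.
size 0: {}; under {} K still reaches {B,D,M,T,X} ∋ B.
{T}: K⊥B given {T} in G with K→· removed — back-door holds.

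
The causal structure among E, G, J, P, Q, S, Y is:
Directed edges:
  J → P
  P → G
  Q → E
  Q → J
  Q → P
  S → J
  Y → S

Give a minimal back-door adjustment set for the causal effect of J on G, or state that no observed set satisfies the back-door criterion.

desc(J)\{J}={G,P}; candidates ⊆ {E,Q,S,Y}.
size 0: {}; under {} J still reaches {E,G,P,Q,S,Y} ∋ G.
{Q}: J⊥G given {Q} in G with J→· removed — back-door holds.

J→G: minimal back-door set {Q}.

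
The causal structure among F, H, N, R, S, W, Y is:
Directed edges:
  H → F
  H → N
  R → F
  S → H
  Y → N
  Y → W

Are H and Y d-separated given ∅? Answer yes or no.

Yes — H ⊥ Y | ∅.

Bayes-Ball from H | ∅ reaches {F,N,S}.
Y ∉ reach(H|∅) ⇒ H ⊥ Y | ∅.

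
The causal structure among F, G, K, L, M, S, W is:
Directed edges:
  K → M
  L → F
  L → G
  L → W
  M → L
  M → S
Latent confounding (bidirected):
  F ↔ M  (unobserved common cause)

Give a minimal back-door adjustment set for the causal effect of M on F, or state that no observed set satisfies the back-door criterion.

M→F: no observed back-door set.

desc(M)\{M}={F,G,L,S,W}; candidates ⊆ {K}.
M↔F: latent back-door arc(s) into M.
size 0: {}; under {} M still reaches {F,K} ∋ F.
size 1: {K}; under {K} M still reaches {F} ∋ F.
M↔F cannot be blocked by any observed set — no back-door set.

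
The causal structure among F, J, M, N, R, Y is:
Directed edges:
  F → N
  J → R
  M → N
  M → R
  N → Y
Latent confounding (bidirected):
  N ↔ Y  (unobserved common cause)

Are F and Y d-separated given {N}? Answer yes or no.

Bayes-Ball from F | {N} reaches {M,R,Y}.
Y ∈ reach(F|{N}) ⇒ F ⊥̸ Y | {N}.

No — F and Y are d-connected given {N}.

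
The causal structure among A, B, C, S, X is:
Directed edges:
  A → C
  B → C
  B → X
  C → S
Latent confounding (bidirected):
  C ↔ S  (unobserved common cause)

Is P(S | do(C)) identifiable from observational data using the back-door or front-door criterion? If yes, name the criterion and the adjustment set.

P(S|do(C)): not identifiable (no BD/FD set).

desc(C)\{C}={S}; candidates ⊆ {A,B,X}.
C↔S: latent back-door arc(s) into C.
size 0: {}; under {} C still reaches {A,B,S,X} ∋ S.
size 1: {A}, {B}, {X}; under {A} C still reaches {B,S,X} ∋ S.
size 2: {A,B}, {A,X}, {B,X}; under {A,B} C still reaches {S} ∋ S.
C↔S cannot be blocked by any observed set — no back-door set.
No mediator lies on a directed C→…→S path.
Neither criterion identifies P(S|do(C)) in this graph.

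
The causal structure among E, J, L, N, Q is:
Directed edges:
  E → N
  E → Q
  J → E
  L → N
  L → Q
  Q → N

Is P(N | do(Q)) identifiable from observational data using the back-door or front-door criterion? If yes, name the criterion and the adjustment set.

P(N|do(Q)): backdoor, adjust for {E, L}.

desc(Q)\{Q}={N}; candidates ⊆ {E,J,L}.
size 0: {}; under {} Q still reaches {E,J,L,N} ∋ N.
size 1: {E}, {J}, {L}; under {E} Q still reaches {L,N} ∋ N.
{E,L}: Q⊥N given {E,L} in G with Q→· removed — back-door holds.
P(N|do(Q)) = Σ_{E,L} P(N|Q,E,L)·P(E,L).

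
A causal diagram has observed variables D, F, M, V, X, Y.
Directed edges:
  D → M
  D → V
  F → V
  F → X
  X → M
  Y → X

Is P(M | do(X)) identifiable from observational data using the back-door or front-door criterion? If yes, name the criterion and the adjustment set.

P(M|do(X)): backdoor, adjust for ∅.

desc(X)\{X}={M}; candidates ⊆ {D,F,V,Y}.
∅: X⊥M given ∅ in G with X→· removed — back-door holds.
P(M|do(X)) = P(M|X) — no adjustment needed.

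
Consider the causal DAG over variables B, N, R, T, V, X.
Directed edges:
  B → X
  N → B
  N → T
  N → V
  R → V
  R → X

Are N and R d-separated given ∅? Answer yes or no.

Bayes-Ball from N | ∅ reaches {B,T,V,X}.
R ∉ reach(N|∅) ⇒ N ⊥ R | ∅.

Yes — N ⊥ R | ∅.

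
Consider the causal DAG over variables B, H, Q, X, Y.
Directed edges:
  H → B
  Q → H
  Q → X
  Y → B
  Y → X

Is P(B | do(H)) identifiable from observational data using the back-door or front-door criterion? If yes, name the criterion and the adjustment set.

desc(H)\{H}={B}; candidates ⊆ {Q,X,Y}.
∅: H⊥B given ∅ in G with H→· removed — back-door holds.
P(B|do(H)) = P(B|H) — no adjustment needed.

P(B|do(H)): backdoor, adjust for ∅.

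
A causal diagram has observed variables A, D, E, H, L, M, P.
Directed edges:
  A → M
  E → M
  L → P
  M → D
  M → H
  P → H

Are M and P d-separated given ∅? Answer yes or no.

Yes — M ⊥ P | ∅.

Bayes-Ball from M | ∅ reaches {A,D,E,H}.
P ∉ reach(M|∅) ⇒ M ⊥ P | ∅.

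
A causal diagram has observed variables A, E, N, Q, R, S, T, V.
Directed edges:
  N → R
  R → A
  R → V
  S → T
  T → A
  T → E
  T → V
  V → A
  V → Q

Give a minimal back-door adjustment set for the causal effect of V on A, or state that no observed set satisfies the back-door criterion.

V→A: minimal back-door set {R, T}.

desc(V)\{V}={A,Q}; candidates ⊆ {E,N,R,S,T}.
size 0: {}; under {} V still reaches {A,E,N,R,S,T} ∋ A.
size 1: {E}, {N}, {R} …(+2); under {E} V still reaches {A,N,R,S,T} ∋ A.
{R,T}: V⊥A given {R,T} in G with V→· removed — back-door holds.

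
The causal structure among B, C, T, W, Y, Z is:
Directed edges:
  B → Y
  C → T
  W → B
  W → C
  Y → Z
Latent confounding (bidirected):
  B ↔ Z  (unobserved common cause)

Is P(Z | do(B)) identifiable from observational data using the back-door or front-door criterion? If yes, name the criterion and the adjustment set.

P(Z|do(B)): frontdoor, adjust for {Y}.

desc(B)\{B}={Y,Z}; candidates ⊆ {C,T,W}.
B↔Z: latent back-door arc(s) into B.
size 0: {}; under {} B still reaches {C,T,W,Z} ∋ Z.
size 1: {C}, {T}, {W}; under {C} B still reaches {W,Z} ∋ Z.
size 2: {C,T}, {C,W}, {T,W}; under {C,T} B still reaches {W,Z} ∋ Z.
B↔Z cannot be blocked by any observed set — no back-door set.
{Y}: (i) intercepts every directed B→Z path; (ii) no back-door B→{Y}; (iii) {B} blocks every back-door {Y}→Z. Front-door holds.
P(Z|do(B)) = Σ_{Y} P(Y|B) Σ_{B'} P(Z|Y,B')P(B').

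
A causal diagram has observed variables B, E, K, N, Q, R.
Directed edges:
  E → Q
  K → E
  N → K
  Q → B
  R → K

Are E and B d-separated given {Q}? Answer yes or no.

Bayes-Ball from E | {Q} reaches {K,N,R}.
B ∉ reach(E|{Q}) ⇒ E ⊥ B | {Q}.

Yes — E ⊥ B | {Q}.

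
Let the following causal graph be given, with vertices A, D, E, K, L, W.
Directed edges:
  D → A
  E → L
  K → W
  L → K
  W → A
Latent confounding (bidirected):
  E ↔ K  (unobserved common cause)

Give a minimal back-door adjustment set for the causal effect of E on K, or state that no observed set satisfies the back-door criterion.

E→K: no observed back-door set.

desc(E)\{E}={A,K,L,W}; candidates ⊆ {D}.
E↔K: latent back-door arc(s) into E.
size 0: {}; under {} E still reaches {A,K,W} ∋ K.
size 1: {D}; under {D} E still reaches {A,K,W} ∋ K.
E↔K cannot be blocked by any observed set — no back-door set.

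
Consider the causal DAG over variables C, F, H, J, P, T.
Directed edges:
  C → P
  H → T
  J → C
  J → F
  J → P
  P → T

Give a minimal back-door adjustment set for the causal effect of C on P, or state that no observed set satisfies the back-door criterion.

desc(C)\{C}={P,T}; candidates ⊆ {F,H,J}.
size 0: {}; under {} C still reaches {F,J,P,T} ∋ P.
{J}: C⊥P given {J} in G with C→· removed — back-door holds.

C→P: minimal back-door set {J}.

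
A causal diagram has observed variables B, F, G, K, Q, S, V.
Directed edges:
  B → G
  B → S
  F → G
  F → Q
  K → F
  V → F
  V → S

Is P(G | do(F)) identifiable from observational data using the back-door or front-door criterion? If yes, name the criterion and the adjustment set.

P(G|do(F)): backdoor, adjust for ∅.

desc(F)\{F}={G,Q}; candidates ⊆ {B,K,S,V}.
∅: F⊥G given ∅ in G with F→· removed — back-door holds.
P(G|do(F)) = P(G|F) — no adjustment needed.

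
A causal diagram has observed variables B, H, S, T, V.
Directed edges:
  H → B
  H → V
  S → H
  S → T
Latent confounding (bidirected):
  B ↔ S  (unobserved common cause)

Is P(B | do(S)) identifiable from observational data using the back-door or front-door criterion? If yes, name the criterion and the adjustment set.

P(B|do(S)): frontdoor, adjust for {H}.

desc(S)\{S}={B,H,T,V}; candidates ⊆ {—}.
S↔B: latent back-door arc(s) into S.
size 0: {}; under {} S still reaches {B} ∋ B.
S↔B cannot be blocked by any observed set — no back-door set.
{H}: (i) intercepts every directed S→B path; (ii) no back-door S→{H}; (iii) {S} blocks every back-door {H}→B. Front-door holds.
P(B|do(S)) = Σ_{H} P(H|S) Σ_{S'} P(B|H,S')P(S').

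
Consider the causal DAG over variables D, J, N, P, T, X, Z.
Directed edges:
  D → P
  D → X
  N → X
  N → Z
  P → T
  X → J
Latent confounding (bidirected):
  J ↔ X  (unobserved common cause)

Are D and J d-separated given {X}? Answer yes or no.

No — D and J are d-connected given {X}.

Bayes-Ball from D | {X} reaches {J,N,P,T,Z}.
J ∈ reach(D|{X}) ⇒ D ⊥̸ J | {X}.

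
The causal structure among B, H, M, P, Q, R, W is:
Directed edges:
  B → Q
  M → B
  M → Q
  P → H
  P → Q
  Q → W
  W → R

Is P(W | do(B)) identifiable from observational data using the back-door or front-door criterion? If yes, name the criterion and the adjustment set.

P(W|do(B)): backdoor, adjust for {M}.

desc(B)\{B}={Q,R,W}; candidates ⊆ {H,M,P}.
size 0: {}; under {} B still reaches {M,Q,R,W} ∋ W.
{M}: B⊥W given {M} in G with B→· removed — back-door holds.
P(W|do(B)) = Σ_{M} P(W|B,M)·P(M).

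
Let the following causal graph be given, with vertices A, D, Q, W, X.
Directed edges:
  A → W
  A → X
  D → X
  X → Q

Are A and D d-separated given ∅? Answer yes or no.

Bayes-Ball from A | ∅ reaches {Q,W,X}.
D ∉ reach(A|∅) ⇒ A ⊥ D | ∅.

Yes — A ⊥ D | ∅.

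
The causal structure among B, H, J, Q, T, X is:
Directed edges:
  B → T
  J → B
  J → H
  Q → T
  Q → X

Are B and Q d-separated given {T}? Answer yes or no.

No — B and Q are d-connected given {T}.

Bayes-Ball from B | {T} reaches {H,J,Q,X}.
Q ∈ reach(B|{T}) ⇒ B ⊥̸ Q | {T}.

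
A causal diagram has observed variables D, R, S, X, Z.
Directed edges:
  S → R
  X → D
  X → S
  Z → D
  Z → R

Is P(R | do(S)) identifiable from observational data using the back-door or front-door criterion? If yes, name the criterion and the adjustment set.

desc(S)\{S}={R}; candidates ⊆ {D,X,Z}.
∅: S⊥R given ∅ in G with S→· removed — back-door holds.
P(R|do(S)) = P(R|S) — no adjustment needed.

P(R|do(S)): backdoor, adjust for ∅.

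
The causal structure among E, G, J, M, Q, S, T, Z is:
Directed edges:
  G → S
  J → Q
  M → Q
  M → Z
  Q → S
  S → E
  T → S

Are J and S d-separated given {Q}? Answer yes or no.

Bayes-Ball from J | {Q} reaches {M,Z}.
S ∉ reach(J|{Q}) ⇒ J ⊥ S | {Q}.

Yes — J ⊥ S | {Q}.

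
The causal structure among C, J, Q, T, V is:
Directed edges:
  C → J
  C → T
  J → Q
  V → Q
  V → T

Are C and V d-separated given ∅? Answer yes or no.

Bayes-Ball from C | ∅ reaches {J,Q,T}.
V ∉ reach(C|∅) ⇒ C ⊥ V | ∅.

Yes — C ⊥ V | ∅.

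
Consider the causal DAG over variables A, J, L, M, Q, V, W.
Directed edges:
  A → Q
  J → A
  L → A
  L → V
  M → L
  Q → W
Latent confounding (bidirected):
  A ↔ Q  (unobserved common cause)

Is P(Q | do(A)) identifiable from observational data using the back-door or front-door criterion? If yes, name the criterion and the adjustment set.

desc(A)\{A}={Q,W}; candidates ⊆ {J,L,M,V}.
A↔Q: latent back-door arc(s) into A.
size 0: {}; under {} A still reaches {J,L,M,Q,V,W} ∋ Q.
size 1: {J}, {L}, {M} …(+1); under {J} A still reaches {L,M,Q,V,W} ∋ Q.
size 2: {J,L}, {J,M}, {J,V} …(+3); under {J,L} A still reaches {Q,W} ∋ Q.
A↔Q cannot be blocked by any observed set — no back-door set.
No mediator lies on a directed A→…→Q path.
Neither criterion identifies P(Q|do(A)) in this graph.

P(Q|do(A)): not identifiable (no BD/FD set).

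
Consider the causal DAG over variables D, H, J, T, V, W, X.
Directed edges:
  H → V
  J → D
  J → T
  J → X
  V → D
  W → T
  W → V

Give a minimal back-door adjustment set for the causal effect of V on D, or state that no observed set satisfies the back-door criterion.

V→D: minimal back-door set ∅.

desc(V)\{V}={D}; candidates ⊆ {H,J,T,W,X}.
∅: V⊥D given ∅ in G with V→· removed — back-door holds.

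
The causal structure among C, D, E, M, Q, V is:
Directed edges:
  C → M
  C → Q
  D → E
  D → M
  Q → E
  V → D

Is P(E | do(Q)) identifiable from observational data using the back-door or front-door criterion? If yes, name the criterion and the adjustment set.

desc(Q)\{Q}={E}; candidates ⊆ {C,D,M,V}.
∅: Q⊥E given ∅ in G with Q→· removed — back-door holds.
P(E|do(Q)) = P(E|Q) — no adjustment needed.

P(E|do(Q)): backdoor, adjust for ∅.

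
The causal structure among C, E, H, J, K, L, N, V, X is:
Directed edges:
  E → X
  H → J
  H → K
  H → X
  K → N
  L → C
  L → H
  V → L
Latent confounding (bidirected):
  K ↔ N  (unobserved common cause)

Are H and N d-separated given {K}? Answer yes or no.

No — H and N are d-connected given {K}.

Bayes-Ball from H | {K} reaches {C,J,L,N,V,X}.
N ∈ reach(H|{K}) ⇒ H ⊥̸ N | {K}.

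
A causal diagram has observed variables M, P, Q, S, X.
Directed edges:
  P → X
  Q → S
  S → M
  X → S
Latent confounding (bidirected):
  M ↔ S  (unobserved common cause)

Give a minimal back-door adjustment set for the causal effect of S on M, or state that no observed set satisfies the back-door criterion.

desc(S)\{S}={M}; candidates ⊆ {P,Q,X}.
S↔M: latent back-door arc(s) into S.
size 0: {}; under {} S still reaches {M,P,Q,X} ∋ M.
size 1: {P}, {Q}, {X}; under {P} S still reaches {M,Q,X} ∋ M.
size 2: {P,Q}, {P,X}, {Q,X}; under {P,Q} S still reaches {M,X} ∋ M.
S↔M cannot be blocked by any observed set — no back-door set.

S→M: no observed back-door set.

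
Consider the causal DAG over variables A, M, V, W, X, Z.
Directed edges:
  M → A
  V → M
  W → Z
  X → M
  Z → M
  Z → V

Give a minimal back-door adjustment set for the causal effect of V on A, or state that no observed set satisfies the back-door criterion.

desc(V)\{V}={A,M}; candidates ⊆ {W,X,Z}.
size 0: {}; under {} V still reaches {A,M,W,Z} ∋ A.
{Z}: V⊥A given {Z} in G with V→· removed — back-door holds.

V→A: minimal back-door set {Z}.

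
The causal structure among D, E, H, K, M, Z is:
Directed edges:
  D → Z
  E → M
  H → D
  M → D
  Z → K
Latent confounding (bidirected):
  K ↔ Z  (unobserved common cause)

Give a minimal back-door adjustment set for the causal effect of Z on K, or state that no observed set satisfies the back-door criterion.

Z→K: no observed back-door set.

desc(Z)\{Z}={K}; candidates ⊆ {D,E,H,M}.
Z↔K: latent back-door arc(s) into Z.
size 0: {}; under {} Z still reaches {D,E,H,K,M} ∋ K.
size 1: {D}, {E}, {H} …(+1); under {D} Z still reaches {K} ∋ K.
size 2: {D,E}, {D,H}, {D,M} …(+3); under {D,E} Z still reaches {K} ∋ K.
Z↔K cannot be blocked by any observed set — no back-door set.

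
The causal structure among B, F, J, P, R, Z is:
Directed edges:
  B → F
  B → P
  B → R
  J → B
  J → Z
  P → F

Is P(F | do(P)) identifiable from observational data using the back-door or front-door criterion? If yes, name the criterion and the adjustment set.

P(F|do(P)): backdoor, adjust for {B}.

desc(P)\{P}={F}; candidates ⊆ {B,J,R,Z}.
size 0: {}; under {} P still reaches {B,F,J,R,Z} ∋ F.
{B}: P⊥F given {B} in G with P→· removed — back-door holds.
P(F|do(P)) = Σ_{B} P(F|P,B)·P(B).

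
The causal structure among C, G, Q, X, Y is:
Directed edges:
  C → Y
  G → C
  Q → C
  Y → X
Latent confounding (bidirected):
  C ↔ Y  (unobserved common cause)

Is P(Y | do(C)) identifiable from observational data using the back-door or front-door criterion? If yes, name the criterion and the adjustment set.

desc(C)\{C}={X,Y}; candidates ⊆ {G,Q}.
C↔Y: latent back-door arc(s) into C.
size 0: {}; under {} C still reaches {G,Q,X,Y} ∋ Y.
size 1: {G}, {Q}; under {G} C still reaches {Q,X,Y} ∋ Y.
size 2: {G,Q}; under {G,Q} C still reaches {X,Y} ∋ Y.
C↔Y cannot be blocked by any observed set — no back-door set.
No mediator lies on a directed C→…→Y path.
Neither criterion identifies P(Y|do(C)) in this graph.

P(Y|do(C)): not identifiable (no BD/FD set).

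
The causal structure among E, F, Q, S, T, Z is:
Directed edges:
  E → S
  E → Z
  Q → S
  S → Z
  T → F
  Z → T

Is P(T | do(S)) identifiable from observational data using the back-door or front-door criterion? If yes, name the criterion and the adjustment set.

P(T|do(S)): backdoor, adjust for {E}.

desc(S)\{S}={F,T,Z}; candidates ⊆ {E,Q}.
size 0: {}; under {} S still reaches {E,F,Q,T,Z} ∋ T.
{E}: S⊥T given {E} in G with S→· removed — back-door holds.
P(T|do(S)) = Σ_{E} P(T|S,E)·P(E).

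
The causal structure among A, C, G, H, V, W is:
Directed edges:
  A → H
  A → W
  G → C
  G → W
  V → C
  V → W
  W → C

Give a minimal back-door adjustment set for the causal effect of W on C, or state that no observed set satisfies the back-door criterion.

desc(W)\{W}={C}; candidates ⊆ {A,G,H,V}.
size 0: {}; under {} W still reaches {A,C,G,H,V} ∋ C.
size 1: {A}, {G}, {H} …(+1); under {A} W still reaches {C,G,V} ∋ C.
{G,V}: W⊥C given {G,V} in G with W→· removed — back-door holds.

W→C: minimal back-door set {G, V}.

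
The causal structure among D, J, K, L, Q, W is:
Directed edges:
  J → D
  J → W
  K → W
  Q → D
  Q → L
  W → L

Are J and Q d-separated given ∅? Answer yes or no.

Bayes-Ball from J | ∅ reaches {D,L,W}.
Q ∉ reach(J|∅) ⇒ J ⊥ Q | ∅.

Yes — J ⊥ Q | ∅.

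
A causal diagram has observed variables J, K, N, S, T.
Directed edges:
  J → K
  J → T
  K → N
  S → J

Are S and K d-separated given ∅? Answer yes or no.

Bayes-Ball from S | ∅ reaches {J,K,N,T}.
K ∈ reach(S|∅) ⇒ S ⊥̸ K | ∅.

No — S and K are d-connected given ∅.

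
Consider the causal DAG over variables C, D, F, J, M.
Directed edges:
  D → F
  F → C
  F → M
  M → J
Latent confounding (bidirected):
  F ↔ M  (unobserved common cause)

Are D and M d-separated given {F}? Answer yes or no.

Bayes-Ball from D | {F} reaches {J,M}.
M ∈ reach(D|{F}) ⇒ D ⊥̸ M | {F}.

No — D and M are d-connected given {F}.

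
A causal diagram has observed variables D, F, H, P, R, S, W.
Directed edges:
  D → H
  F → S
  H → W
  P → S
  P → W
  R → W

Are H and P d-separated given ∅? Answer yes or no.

Bayes-Ball from H | ∅ reaches {D,W}.
P ∉ reach(H|∅) ⇒ H ⊥ P | ∅.

Yes — H ⊥ P | ∅.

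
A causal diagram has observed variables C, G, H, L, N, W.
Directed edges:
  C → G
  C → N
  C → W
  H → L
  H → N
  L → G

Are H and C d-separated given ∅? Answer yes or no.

Bayes-Ball from H | ∅ reaches {G,L,N}.
C ∉ reach(H|∅) ⇒ H ⊥ C | ∅.

Yes — H ⊥ C | ∅.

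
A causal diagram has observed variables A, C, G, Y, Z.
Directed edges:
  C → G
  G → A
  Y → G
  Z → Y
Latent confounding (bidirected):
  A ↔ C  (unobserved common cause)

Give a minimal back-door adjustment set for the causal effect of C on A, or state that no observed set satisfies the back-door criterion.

C→A: no observed back-door set.

desc(C)\{C}={A,G}; candidates ⊆ {Y,Z}.
C↔A: latent back-door arc(s) into C.
size 0: {}; under {} C still reaches {A} ∋ A.
size 1: {Y}, {Z}; under {Y} C still reaches {A} ∋ A.
size 2: {Y,Z}; under {Y,Z} C still reaches {A} ∋ A.
C↔A cannot be blocked by any observed set — no back-door set.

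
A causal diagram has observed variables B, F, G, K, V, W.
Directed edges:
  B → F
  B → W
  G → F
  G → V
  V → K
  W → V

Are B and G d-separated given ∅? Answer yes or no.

Yes — B ⊥ G | ∅.

Bayes-Ball from B | ∅ reaches {F,K,V,W}.
G ∉ reach(B|∅) ⇒ B ⊥ G | ∅.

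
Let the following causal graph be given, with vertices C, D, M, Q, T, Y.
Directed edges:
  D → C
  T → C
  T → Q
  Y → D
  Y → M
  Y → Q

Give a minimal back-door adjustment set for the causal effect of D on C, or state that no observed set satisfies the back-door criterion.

desc(D)\{D}={C}; candidates ⊆ {M,Q,T,Y}.
∅: D⊥C given ∅ in G with D→· removed — back-door holds.

D→C: minimal back-door set ∅.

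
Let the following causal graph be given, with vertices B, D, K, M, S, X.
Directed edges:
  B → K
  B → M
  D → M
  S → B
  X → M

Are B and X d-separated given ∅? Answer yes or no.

Yes — B ⊥ X | ∅.

Bayes-Ball from B | ∅ reaches {K,M,S}.
X ∉ reach(B|∅) ⇒ B ⊥ X | ∅.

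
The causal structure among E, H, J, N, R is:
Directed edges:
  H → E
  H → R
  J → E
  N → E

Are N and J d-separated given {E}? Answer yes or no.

Bayes-Ball from N | {E} reaches {H,J,R}.
J ∈ reach(N|{E}) ⇒ N ⊥̸ J | {E}.

No — N and J are d-connected given {E}.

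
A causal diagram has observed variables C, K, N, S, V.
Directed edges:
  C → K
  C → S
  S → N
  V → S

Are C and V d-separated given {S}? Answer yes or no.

No — C and V are d-connected given {S}.

Bayes-Ball from C | {S} reaches {K,V}.
V ∈ reach(C|{S}) ⇒ C ⊥̸ V | {S}.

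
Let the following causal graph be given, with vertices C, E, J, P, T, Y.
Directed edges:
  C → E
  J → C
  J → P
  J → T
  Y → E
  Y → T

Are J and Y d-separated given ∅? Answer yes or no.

Bayes-Ball from J | ∅ reaches {C,E,P,T}.
Y ∉ reach(J|∅) ⇒ J ⊥ Y | ∅.

Yes — J ⊥ Y | ∅.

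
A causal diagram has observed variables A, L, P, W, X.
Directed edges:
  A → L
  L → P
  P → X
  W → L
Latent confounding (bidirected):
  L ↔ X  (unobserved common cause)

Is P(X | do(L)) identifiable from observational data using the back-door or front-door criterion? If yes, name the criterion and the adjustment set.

P(X|do(L)): frontdoor, adjust for {P}.

desc(L)\{L}={P,X}; candidates ⊆ {A,W}.
L↔X: latent back-door arc(s) into L.
size 0: {}; under {} L still reaches {A,W,X} ∋ X.
size 1: {A}, {W}; under {A} L still reaches {W,X} ∋ X.
size 2: {A,W}; under {A,W} L still reaches {X} ∋ X.
L↔X cannot be blocked by any observed set — no back-door set.
{P}: (i) intercepts every directed L→X path; (ii) no back-door L→{P}; (iii) {L} blocks every back-door {P}→X. Front-door holds.
P(X|do(L)) = Σ_{P} P(P|L) Σ_{L'} P(X|P,L')P(L').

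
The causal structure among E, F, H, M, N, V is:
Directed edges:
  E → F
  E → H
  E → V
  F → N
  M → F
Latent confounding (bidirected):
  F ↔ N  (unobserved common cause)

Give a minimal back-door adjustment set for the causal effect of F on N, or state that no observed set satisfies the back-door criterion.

desc(F)\{F}={N}; candidates ⊆ {E,H,M,V}.
F↔N: latent back-door arc(s) into F.
size 0: {}; under {} F still reaches {E,H,M,N,V} ∋ N.
size 1: {E}, {H}, {M} …(+1); under {E} F still reaches {M,N} ∋ N.
size 2: {E,H}, {E,M}, {E,V} …(+3); under {E,H} F still reaches {M,N} ∋ N.
F↔N cannot be blocked by any observed set — no back-door set.

F→N: no observed back-door set.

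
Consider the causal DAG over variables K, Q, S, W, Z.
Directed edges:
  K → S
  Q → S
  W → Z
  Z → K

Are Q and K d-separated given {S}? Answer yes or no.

Bayes-Ball from Q | {S} reaches {K,W,Z}.
K ∈ reach(Q|{S}) ⇒ Q ⊥̸ K | {S}.

No — Q and K are d-connected given {S}.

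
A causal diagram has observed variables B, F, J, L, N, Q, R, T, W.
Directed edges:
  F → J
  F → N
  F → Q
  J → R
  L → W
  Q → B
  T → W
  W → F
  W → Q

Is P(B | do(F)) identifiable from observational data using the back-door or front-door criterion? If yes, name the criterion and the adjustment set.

desc(F)\{F}={B,J,N,Q,R}; candidates ⊆ {L,T,W}.
size 0: {}; under {} F still reaches {B,L,Q,T,W} ∋ B.
{W}: F⊥B given {W} in G with F→· removed — back-door holds.
P(B|do(F)) = Σ_{W} P(B|F,W)·P(W).

P(B|do(F)): backdoor, adjust for {W}.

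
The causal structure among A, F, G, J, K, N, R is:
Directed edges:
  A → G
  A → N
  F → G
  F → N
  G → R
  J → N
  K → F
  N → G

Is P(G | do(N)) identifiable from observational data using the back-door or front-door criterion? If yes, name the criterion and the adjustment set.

desc(N)\{N}={G,R}; candidates ⊆ {A,F,J,K}.
size 0: {}; under {} N still reaches {A,F,G,J,K,R} ∋ G.
size 1: {A}, {F}, {J} …(+1); under {A} N still reaches {F,G,J,K,R} ∋ G.
{A,F}: N⊥G given {A,F} in G with N→· removed — back-door holds.
P(G|do(N)) = Σ_{A,F} P(G|N,A,F)·P(A,F).

P(G|do(N)): backdoor, adjust for {A, F}.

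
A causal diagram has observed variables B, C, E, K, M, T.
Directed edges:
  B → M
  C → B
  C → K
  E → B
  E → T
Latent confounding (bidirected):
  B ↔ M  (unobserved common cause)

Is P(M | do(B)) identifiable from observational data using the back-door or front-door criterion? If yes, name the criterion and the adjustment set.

P(M|do(B)): not identifiable (no BD/FD set).

desc(B)\{B}={M}; candidates ⊆ {C,E,K,T}.
B↔M: latent back-door arc(s) into B.
size 0: {}; under {} B still reaches {C,E,K,M,T} ∋ M.
size 1: {C}, {E}, {K} …(+1); under {C} B still reaches {E,M,T} ∋ M.
size 2: {C,E}, {C,K}, {C,T} …(+3); under {C,E} B still reaches {M} ∋ M.
B↔M cannot be blocked by any observed set — no back-door set.
No mediator lies on a directed B→…→M path.
Neither criterion identifies P(M|do(B)) in this graph.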